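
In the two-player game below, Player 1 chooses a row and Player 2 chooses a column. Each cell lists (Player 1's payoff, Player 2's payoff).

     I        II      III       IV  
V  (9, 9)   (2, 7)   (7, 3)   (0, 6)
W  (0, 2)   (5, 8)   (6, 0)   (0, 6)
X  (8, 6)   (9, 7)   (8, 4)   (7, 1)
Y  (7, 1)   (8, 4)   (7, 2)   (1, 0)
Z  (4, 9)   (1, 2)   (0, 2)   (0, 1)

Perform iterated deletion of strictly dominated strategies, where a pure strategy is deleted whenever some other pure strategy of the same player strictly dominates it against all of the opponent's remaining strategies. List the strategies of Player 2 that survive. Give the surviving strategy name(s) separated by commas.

I, II

Row W is eliminated: X beats it against every remaining column (I: 8>0, II: 9>5, III: 8>6, IV: 7>0).
Player 1's strategy Y is strictly dominated by X (I: 8>7, II: 9>8, III: 8>7, IV: 7>1) and is removed.
For Player 1, X strictly dominates Z on the remaining columns (I: 8>4, II: 9>1, III: 8>0, IV: 7>0); eliminate Z.
Column III is eliminated: I beats it against every remaining row (V: 9>3, X: 6>4).
For Player 2, I strictly dominates IV on the remaining rows (V: 9>6, X: 6>1); eliminate IV.
Among the remaining strategies, none is strictly dominated by another pure strategy of the same player, so the elimination stops.
Surviving strategies — Player 1: {V, X}; Player 2: {I, II}.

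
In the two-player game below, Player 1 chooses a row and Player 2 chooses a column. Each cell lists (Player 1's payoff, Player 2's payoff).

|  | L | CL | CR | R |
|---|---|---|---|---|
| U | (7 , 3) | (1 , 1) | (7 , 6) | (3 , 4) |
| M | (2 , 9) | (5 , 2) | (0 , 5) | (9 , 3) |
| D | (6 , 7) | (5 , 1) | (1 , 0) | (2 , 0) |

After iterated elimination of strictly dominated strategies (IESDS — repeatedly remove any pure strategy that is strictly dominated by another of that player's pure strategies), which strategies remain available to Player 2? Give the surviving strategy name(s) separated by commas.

Player 2's strategy CL is strictly dominated by L (U: 3>1, M: 9>2, D: 7>1) and is removed.
Row D is eliminated: U beats it against every remaining column (L: 7>6, CR: 7>1, R: 3>2).
Column R is eliminated: CR beats it against every remaining row (U: 6>4, M: 5>3).
Player 1's strategy M is strictly dominated by U (L: 7>2, CR: 7>0) and is removed.
For Player 2, CR strictly dominates L on the remaining rows (U: 6>3); eliminate L.
Among the remaining strategies, none is strictly dominated by another pure strategy of the same player, so the elimination stops.
Surviving strategies — Player 1: {U}; Player 2: {CR}.

CR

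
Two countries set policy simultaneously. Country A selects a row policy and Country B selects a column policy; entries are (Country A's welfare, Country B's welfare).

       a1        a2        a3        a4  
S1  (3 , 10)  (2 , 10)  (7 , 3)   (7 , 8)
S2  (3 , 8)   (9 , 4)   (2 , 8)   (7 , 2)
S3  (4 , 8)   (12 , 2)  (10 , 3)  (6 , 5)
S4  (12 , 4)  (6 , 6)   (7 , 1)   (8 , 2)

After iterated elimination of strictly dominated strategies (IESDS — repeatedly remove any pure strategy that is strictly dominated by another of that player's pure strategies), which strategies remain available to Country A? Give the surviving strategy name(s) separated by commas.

S3, S4

Country B's strategy a4 is strictly dominated by a1 (S1: 10>8, S2: 8>2, S3: 8>5, S4: 4>2) and is removed.
Row S1 is eliminated: S3 beats it against every remaining column (a1: 4>3, a2: 12>2, a3: 10>7).
Country A's strategy S2 is strictly dominated by S3 (a1: 4>3, a2: 12>9, a3: 10>2) and is removed.
Column a3 is eliminated: a1 beats it against every remaining row (S3: 8>3, S4: 4>1).
Among the remaining strategies, none is strictly dominated by another pure strategy of the same player, so the elimination stops.
Surviving strategies — Country A: {S3, S4}; Country B: {a1, a2}.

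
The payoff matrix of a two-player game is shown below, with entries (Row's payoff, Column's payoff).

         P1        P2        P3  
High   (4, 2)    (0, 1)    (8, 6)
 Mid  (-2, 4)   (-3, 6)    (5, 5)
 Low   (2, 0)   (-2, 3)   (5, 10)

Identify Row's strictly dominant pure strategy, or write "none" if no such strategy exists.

High vs Mid: P1: 4>-2, P2: 0>-3, P3: 8>5.
High vs Low: P1: 4>2, P2: 0>-2, P3: 8>5.
High strictly beats every other strategy against every opponent action, so it is strictly dominant.

High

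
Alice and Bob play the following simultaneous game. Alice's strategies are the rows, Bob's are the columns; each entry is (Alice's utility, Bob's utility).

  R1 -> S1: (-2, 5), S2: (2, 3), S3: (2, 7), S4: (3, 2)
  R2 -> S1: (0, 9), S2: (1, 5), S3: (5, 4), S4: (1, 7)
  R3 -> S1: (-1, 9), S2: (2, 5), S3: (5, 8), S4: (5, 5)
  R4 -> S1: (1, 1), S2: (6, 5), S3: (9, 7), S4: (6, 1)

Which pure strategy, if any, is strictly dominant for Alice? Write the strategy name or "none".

R4 vs R1: S1: 1>-2, S2: 6>2, S3: 9>2, S4: 6>3.
R4 vs R2: S1: 1>0, S2: 6>1, S3: 9>5, S4: 6>1.
R4 vs R3: S1: 1>-1, S2: 6>2, S3: 9>5, S4: 6>5.
R4 strictly beats every other strategy against every opponent action, so it is strictly dominant.

R4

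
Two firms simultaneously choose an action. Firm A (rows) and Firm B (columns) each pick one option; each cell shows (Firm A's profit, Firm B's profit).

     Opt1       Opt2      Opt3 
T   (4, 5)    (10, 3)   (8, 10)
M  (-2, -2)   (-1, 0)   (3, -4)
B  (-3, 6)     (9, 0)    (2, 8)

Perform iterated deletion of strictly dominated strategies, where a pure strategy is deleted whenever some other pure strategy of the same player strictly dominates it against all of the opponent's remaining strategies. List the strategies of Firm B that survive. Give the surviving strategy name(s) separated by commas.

Opt3

Firm A's strategy M is strictly dominated by T (Opt1: 4>-2, Opt2: 10>-1, Opt3: 8>3) and is removed.
Row B is eliminated: T beats it against every remaining column (Opt1: 4>-3, Opt2: 10>9, Opt3: 8>2).
For Firm B, Opt3 strictly dominates Opt1 on the remaining rows (T: 10>5); eliminate Opt1.
Firm B's strategy Opt2 is strictly dominated by Opt3 (T: 10>3) and is removed.
Among the remaining strategies, none is strictly dominated by another pure strategy of the same player, so the elimination stops.
Surviving strategies — Firm A: {T}; Firm B: {Opt3}.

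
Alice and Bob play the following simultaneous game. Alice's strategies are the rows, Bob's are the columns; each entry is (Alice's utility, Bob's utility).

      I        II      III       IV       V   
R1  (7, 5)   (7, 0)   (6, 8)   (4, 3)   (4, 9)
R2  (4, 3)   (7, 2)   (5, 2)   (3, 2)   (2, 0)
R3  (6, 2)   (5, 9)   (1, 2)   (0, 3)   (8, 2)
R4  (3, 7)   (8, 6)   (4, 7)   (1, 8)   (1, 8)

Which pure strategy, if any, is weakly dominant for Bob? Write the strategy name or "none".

none

I fails to dominate II at R3 (2<9).
II fails to dominate I at R1 (0<5).
III fails to dominate I at R2 (2<3).
IV fails to dominate I at R1 (3<5).
V fails to dominate I at R2 (0<3).
No single strategy dominates all the others.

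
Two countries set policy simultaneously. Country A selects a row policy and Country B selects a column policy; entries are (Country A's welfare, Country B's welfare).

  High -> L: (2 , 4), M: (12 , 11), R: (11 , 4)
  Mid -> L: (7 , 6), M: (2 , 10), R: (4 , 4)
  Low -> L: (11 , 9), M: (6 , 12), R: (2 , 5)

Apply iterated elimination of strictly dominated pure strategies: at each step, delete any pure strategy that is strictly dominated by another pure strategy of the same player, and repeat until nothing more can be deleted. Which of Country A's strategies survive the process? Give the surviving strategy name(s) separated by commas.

High

For Country B, M strictly dominates L on the remaining rows (High: 11>4, Mid: 10>6, Low: 12>9); eliminate L.
For Country A, High strictly dominates Mid on the remaining columns (M: 12>2, R: 11>4); eliminate Mid.
Row Low is eliminated: High beats it against every remaining column (M: 12>6, R: 11>2).
Country B's strategy R is strictly dominated by M (High: 11>4) and is removed.
Among the remaining strategies, none is strictly dominated by another pure strategy of the same player, so the elimination stops.
Surviving strategies — Country A: {High}; Country B: {M}.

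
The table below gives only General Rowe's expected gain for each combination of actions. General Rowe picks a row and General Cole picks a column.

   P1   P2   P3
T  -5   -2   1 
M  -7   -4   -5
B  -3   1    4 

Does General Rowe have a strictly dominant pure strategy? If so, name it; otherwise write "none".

B

B vs T: P1: -3>-5, P2: 1>-2, P3: 4>1.
B vs M: P1: -3>-7, P2: 1>-4, P3: 4>-5.
B strictly beats every other strategy against every opponent action, so it is strictly dominant.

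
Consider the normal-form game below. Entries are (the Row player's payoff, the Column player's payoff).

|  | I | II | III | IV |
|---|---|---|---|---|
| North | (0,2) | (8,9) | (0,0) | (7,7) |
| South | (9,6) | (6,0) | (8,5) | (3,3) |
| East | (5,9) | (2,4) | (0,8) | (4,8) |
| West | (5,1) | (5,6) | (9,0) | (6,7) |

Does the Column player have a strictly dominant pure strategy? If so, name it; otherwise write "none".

I fails to dominate II at North (2<9).
II fails to dominate I at South (0<6).
III fails to dominate I at North (0<2).
IV fails to dominate I at South (3<6).
No single strategy dominates all the others.

none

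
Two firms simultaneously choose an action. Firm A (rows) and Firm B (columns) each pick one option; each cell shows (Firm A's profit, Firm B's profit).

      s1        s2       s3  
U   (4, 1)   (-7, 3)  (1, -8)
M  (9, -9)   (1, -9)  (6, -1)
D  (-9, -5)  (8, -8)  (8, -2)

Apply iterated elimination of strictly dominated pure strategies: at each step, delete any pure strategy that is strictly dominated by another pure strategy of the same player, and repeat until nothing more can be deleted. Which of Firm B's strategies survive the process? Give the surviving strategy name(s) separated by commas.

Firm A's strategy U is strictly dominated by M (s1: 9>4, s2: 1>-7, s3: 6>1) and is removed.
Column s1 is eliminated: s3 beats it against every remaining row (M: -1>-9, D: -2>-5).
Firm A's strategy M is strictly dominated by D (s2: 8>1, s3: 8>6) and is removed.
Column s2 is eliminated: s3 beats it against every remaining row (D: -2>-8).
Among the remaining strategies, none is strictly dominated by another pure strategy of the same player, so the elimination stops.
Surviving strategies — Firm A: {D}; Firm B: {s3}.

s3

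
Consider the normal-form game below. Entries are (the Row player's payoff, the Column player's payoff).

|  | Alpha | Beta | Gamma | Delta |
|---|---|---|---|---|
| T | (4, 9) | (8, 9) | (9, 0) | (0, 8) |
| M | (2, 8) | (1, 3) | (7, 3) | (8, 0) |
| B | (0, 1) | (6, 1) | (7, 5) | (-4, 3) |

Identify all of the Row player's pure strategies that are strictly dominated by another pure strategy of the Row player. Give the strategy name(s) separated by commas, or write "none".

T is not dominated — it holds its own against M at Alpha (4>2); B at Alpha (4>0).
M: no other strategy beats it everywhere (T at Delta (8>0); B at Alpha (2>0)).
T strictly dominates B — Alpha: 4>0, Beta: 8>6, Gamma: 9>7, Delta: 0>-4.

B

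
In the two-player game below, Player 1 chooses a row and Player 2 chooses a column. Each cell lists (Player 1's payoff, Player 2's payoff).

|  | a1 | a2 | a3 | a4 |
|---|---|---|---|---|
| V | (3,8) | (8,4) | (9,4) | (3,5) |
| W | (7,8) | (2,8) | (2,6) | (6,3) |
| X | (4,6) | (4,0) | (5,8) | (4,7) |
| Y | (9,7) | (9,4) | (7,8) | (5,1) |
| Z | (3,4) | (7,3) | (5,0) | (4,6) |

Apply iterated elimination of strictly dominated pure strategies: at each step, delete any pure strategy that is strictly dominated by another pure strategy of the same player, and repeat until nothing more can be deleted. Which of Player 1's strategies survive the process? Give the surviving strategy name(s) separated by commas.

Row X is eliminated: Y beats it against every remaining column (a1: 9>4, a2: 9>4, a3: 7>5, a4: 5>4).
Row Z is eliminated: Y beats it against every remaining column (a1: 9>3, a2: 9>7, a3: 7>5, a4: 5>4).
Column a4 is eliminated: a1 beats it against every remaining row (V: 8>5, W: 8>3, Y: 7>1).
Row W is eliminated: Y beats it against every remaining column (a1: 9>7, a2: 9>2, a3: 7>2).
Column a2 is eliminated: a1 beats it against every remaining row (V: 8>4, Y: 7>4).
Among the remaining strategies, none is strictly dominated by another pure strategy of the same player, so the elimination stops.
Surviving strategies — Player 1: {V, Y}; Player 2: {a1, a3}.

V, Y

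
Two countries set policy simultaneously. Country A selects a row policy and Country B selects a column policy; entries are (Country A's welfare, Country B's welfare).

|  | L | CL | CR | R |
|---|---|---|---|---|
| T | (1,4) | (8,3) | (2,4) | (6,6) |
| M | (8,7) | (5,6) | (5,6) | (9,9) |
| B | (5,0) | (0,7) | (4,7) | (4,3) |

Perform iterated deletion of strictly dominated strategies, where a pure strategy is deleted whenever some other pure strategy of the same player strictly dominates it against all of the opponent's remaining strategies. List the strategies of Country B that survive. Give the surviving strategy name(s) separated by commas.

R

For Country A, M strictly dominates B on the remaining columns (L: 8>5, CL: 5>0, CR: 5>4, R: 9>4); eliminate B.
Country B's strategy L is strictly dominated by R (T: 6>4, M: 9>7) and is removed.
Column CL is eliminated: R beats it against every remaining row (T: 6>3, M: 9>6).
For Country A, M strictly dominates T on the remaining columns (CR: 5>2, R: 9>6); eliminate T.
For Country B, R strictly dominates CR on the remaining rows (M: 9>6); eliminate CR.
Among the remaining strategies, none is strictly dominated by another pure strategy of the same player, so the elimination stops.
Surviving strategies — Country A: {M}; Country B: {R}.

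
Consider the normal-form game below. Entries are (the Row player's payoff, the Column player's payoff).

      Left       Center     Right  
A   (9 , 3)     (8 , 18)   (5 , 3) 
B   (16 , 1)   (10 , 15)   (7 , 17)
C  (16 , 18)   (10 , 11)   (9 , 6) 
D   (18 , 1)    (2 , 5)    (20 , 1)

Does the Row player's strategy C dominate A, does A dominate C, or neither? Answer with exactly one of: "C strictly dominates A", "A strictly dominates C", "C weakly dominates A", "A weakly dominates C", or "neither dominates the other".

Compare C to A across each choice by the Column player: Left: 16>9, Center: 10>8, Right: 9>5.
C gives a strictly higher payoff against each choice by the Column player, so C strictly dominates A.

C strictly dominates A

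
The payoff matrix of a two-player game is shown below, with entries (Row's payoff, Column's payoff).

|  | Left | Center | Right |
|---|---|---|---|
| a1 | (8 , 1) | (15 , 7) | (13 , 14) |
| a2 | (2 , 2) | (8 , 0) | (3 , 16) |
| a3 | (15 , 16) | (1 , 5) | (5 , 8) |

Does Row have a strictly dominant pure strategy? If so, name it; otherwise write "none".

a1 fails to dominate a3 at Left (8<15).
a2 fails to dominate a1 at Left (2<8).
a3 fails to dominate a1 at Center (1<15).
No single strategy dominates all the others.

none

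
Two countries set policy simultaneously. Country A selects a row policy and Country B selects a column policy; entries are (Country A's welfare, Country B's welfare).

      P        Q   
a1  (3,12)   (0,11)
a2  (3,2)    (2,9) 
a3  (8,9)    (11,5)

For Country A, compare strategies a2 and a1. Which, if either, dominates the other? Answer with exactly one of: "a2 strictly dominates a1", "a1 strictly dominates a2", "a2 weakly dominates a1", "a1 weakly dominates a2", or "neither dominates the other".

a2's payoffs vs a1's, by Country B's action — P: 3=3, Q: 2>0.
a2 is at least as good everywhere and strictly better somewhere (tied only at P), so a2 weakly but not strictly dominates a1.

a2 weakly dominates a1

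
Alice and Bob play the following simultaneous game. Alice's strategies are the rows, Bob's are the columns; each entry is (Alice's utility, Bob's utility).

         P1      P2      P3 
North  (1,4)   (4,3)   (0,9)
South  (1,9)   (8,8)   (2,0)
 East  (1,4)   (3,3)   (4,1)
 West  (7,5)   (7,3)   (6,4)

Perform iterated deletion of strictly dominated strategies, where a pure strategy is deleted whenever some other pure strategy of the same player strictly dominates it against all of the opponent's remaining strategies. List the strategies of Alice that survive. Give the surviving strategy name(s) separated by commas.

Alice's strategy North is strictly dominated by West (P1: 7>1, P2: 7>4, P3: 6>0) and is removed.
Row East is eliminated: West beats it against every remaining column (P1: 7>1, P2: 7>3, P3: 6>4).
For Bob, P1 strictly dominates P2 on the remaining rows (South: 9>8, West: 5>3); eliminate P2.
Row South is eliminated: West beats it against every remaining column (P1: 7>1, P3: 6>2).
Column P3 is eliminated: P1 beats it against every remaining row (West: 5>4).
Among the remaining strategies, none is strictly dominated by another pure strategy of the same player, so the elimination stops.
Surviving strategies — Alice: {West}; Bob: {P1}.

West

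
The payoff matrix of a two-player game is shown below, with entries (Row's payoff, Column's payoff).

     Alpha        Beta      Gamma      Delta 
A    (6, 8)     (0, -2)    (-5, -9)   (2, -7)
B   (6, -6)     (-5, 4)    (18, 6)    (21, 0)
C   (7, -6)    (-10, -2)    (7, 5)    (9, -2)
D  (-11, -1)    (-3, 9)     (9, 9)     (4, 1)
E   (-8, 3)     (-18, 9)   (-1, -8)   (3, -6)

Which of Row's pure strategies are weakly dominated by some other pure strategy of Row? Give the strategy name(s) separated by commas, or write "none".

A is not dominated — it holds its own against B at Beta (0>-5); C at Beta (0>-10); D at Alpha (6>-11); E at Alpha (6>-8).
B is not dominated — it holds its own against A at Gamma (18>-5); C at Beta (-5>-10); D at Alpha (6>-11); E at Alpha (6>-8).
Nothing dominates C: A at Alpha (7>6); B at Alpha (7>6); D at Alpha (7>-11); E at Alpha (7>-8).
D: no other strategy beats it everywhere (A at Gamma (9>-5); B at Beta (-3>-5); C at Beta (-3>-10); E at Beta (-3>-18)).
E: dominated, since B does at least as well everywhere (Alpha: 6>-8, Beta: -5>-18, Gamma: 18>-1, Delta: 21>3).

E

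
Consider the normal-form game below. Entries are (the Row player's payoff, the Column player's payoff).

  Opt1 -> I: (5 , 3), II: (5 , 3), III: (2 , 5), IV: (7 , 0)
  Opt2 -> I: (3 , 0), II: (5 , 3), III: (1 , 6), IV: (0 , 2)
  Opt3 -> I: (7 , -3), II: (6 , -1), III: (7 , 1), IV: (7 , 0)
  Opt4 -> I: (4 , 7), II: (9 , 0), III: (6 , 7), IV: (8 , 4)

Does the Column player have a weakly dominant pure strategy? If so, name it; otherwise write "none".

III vs I: Opt1: 5>3, Opt2: 6>0, Opt3: 1>-3, Opt4: 7=7.
III vs II: Opt1: 5>3, Opt2: 6>3, Opt3: 1>-1, Opt4: 7>0.
III vs IV: Opt1: 5>0, Opt2: 6>2, Opt3: 1>0, Opt4: 7>4.
III is at least as good as every other strategy against every opponent action, so it is weakly dominant.

III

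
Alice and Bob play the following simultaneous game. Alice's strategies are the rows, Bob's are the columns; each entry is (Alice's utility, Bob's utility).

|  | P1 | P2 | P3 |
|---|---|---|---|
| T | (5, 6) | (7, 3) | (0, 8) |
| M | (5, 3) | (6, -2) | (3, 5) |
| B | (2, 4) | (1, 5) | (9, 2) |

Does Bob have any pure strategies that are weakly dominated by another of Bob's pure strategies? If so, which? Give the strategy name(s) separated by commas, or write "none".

none

P1: no other strategy beats it everywhere (P2 at T (6>3); P3 at B (4>2)).
P2 is not dominated — it holds its own against P1 at B (5>4); P3 at B (5>2).
P3: no other strategy beats it everywhere (P1 at T (8>6); P2 at T (8>3)).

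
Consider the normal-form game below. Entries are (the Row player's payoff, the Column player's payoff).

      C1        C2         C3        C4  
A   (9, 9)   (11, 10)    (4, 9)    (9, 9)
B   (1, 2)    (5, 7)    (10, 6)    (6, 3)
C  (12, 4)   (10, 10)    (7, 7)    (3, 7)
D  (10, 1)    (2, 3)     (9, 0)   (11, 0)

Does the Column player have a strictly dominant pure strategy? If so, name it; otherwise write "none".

C2

C2 vs C1: A: 10>9, B: 7>2, C: 10>4, D: 3>1.
C2 vs C3: A: 10>9, B: 7>6, C: 10>7, D: 3>0.
C2 vs C4: A: 10>9, B: 7>3, C: 10>7, D: 3>0.
C2 strictly beats every other strategy against every opponent action, so it is strictly dominant.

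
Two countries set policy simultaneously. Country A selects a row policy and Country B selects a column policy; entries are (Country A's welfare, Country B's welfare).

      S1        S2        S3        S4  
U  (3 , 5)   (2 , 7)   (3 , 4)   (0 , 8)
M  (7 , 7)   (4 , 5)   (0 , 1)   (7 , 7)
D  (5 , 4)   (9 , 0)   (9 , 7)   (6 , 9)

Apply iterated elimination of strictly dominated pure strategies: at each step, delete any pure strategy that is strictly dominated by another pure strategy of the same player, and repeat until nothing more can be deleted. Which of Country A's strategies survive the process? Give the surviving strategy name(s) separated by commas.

Country A's strategy U is strictly dominated by D (S1: 5>3, S2: 9>2, S3: 9>3, S4: 6>0) and is removed.
Country B's strategy S2 is strictly dominated by S1 (M: 7>5, D: 4>0) and is removed.
Country B's strategy S3 is strictly dominated by S4 (M: 7>1, D: 9>7) and is removed.
Row D is eliminated: M beats it against every remaining column (S1: 7>5, S4: 7>6).
Among the remaining strategies, none is strictly dominated by another pure strategy of the same player, so the elimination stops.
Surviving strategies — Country A: {M}; Country B: {S1, S4}.

M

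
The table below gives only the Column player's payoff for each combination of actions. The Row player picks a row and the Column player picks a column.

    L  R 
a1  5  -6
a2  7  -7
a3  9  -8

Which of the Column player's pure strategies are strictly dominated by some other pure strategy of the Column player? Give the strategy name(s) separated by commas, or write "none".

L: no other strategy beats it everywhere (R at a1 (5>-6)).
L strictly dominates R — a1: 5>-6, a2: 7>-7, a3: 9>-8.

R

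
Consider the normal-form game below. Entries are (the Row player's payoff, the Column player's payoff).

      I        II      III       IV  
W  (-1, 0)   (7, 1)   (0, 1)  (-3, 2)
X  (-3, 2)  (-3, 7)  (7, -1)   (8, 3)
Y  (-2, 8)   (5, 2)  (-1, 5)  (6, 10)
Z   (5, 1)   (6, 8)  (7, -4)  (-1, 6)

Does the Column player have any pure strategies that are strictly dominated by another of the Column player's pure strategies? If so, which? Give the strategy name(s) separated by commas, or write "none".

I: dominated, since IV does at least as well everywhere (W: 2>0, X: 3>2, Y: 10>8, Z: 6>1).
Nothing dominates II: I at W (1>0); III at W (1=1); IV at X (7>3).
III: dominated, since IV does at least as well everywhere (W: 2>1, X: 3>-1, Y: 10>5, Z: 6>-4).
Nothing dominates IV: I at W (2>0); II at W (2>1); III at W (2>1).

I, III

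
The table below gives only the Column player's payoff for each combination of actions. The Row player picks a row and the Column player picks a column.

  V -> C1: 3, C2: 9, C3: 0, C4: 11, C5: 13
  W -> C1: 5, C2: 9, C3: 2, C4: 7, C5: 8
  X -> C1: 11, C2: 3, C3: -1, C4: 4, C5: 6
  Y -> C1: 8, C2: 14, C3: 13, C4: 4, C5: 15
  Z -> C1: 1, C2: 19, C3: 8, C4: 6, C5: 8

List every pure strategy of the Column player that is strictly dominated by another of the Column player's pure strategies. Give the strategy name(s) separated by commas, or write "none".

Nothing dominates C1: C2 at X (11>3); C3 at V (3>0); C4 at X (11>4); C5 at X (11>6).
C2 is not dominated — it holds its own against C1 at V (9>3); C3 at V (9>0); C4 at W (9>7); C5 at W (9>8).
C2 strictly dominates C3 — V: 9>0, W: 9>2, X: 3>-1, Y: 14>13, Z: 19>8.
C5 strictly dominates C4 — V: 13>11, W: 8>7, X: 6>4, Y: 15>4, Z: 8>6.
C5: no other strategy beats it everywhere (C1 at V (13>3); C2 at V (13>9); C3 at V (13>0); C4 at V (13>11)).

C3, C4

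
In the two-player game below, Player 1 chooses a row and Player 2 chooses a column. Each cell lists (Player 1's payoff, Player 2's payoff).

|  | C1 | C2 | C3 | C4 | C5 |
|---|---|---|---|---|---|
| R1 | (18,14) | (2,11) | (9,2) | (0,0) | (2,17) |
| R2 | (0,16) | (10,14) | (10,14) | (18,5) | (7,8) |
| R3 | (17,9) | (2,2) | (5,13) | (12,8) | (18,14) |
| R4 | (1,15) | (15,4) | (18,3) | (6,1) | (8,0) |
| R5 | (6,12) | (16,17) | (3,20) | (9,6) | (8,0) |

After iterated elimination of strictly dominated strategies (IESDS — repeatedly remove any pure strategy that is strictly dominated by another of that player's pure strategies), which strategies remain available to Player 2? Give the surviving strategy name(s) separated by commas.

Column C4 is eliminated: C1 beats it against every remaining row (R1: 14>0, R2: 16>5, R3: 9>8, R4: 15>1, R5: 12>6).
Player 1's strategy R2 is strictly dominated by R4 (C1: 1>0, C2: 15>10, C3: 18>10, C5: 8>7) and is removed.
Among the remaining strategies, none is strictly dominated by another pure strategy of the same player, so the elimination stops.
Surviving strategies — Player 1: {R1, R3, R4, R5}; Player 2: {C1, C2, C3, C5}.

C1, C2, C3, C5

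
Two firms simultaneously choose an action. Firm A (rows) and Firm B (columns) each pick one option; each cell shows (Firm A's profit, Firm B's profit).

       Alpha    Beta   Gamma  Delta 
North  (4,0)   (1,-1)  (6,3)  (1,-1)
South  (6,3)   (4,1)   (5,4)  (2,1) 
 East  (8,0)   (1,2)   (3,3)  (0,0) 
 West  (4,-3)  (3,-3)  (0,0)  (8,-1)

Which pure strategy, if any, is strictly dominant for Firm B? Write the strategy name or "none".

Gamma vs Alpha: North: 3>0, South: 4>3, East: 3>0, West: 0>-3.
Gamma vs Beta: North: 3>-1, South: 4>1, East: 3>2, West: 0>-3.
Gamma vs Delta: North: 3>-1, South: 4>1, East: 3>0, West: 0>-1.
Gamma strictly beats every other strategy against every opponent action, so it is strictly dominant.

Gamma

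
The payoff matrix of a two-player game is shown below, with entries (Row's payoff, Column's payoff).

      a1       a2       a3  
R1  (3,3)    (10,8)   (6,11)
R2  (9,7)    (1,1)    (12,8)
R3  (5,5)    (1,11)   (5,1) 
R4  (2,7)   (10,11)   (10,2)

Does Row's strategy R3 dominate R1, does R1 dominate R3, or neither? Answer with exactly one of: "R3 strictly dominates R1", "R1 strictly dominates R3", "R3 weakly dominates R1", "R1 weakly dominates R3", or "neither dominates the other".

Compare R3 to R1 across each choice by Column: a1: 5>3, a2: 1<10, a3: 5<6.
R3 does better at a1 but worse at a2, a3; neither strategy dominates the other.

neither dominates the other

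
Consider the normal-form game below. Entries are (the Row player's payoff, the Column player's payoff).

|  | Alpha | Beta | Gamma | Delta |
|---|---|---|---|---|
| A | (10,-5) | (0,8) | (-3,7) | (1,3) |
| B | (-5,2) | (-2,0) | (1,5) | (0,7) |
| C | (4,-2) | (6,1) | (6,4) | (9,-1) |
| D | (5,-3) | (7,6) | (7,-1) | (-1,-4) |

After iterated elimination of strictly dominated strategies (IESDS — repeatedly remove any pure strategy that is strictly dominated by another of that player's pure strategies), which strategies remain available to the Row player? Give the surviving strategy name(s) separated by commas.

D

Row B is eliminated: C beats it against every remaining column (Alpha: 4>-5, Beta: 6>-2, Gamma: 6>1, Delta: 9>0).
For the Column player, Beta strictly dominates Alpha on the remaining rows (A: 8>-5, C: 1>-2, D: 6>-3); eliminate Alpha.
The Row player's strategy A is strictly dominated by C (Beta: 6>0, Gamma: 6>-3, Delta: 9>1) and is removed.
Column Delta is eliminated: Beta beats it against every remaining row (C: 1>-1, D: 6>-4).
The Row player's strategy C is strictly dominated by D (Beta: 7>6, Gamma: 7>6) and is removed.
For the Column player, Beta strictly dominates Gamma on the remaining rows (D: 6>-1); eliminate Gamma.
Among the remaining strategies, none is strictly dominated by another pure strategy of the same player, so the elimination stops.
Surviving strategies — the Row player: {D}; the Column player: {Beta}.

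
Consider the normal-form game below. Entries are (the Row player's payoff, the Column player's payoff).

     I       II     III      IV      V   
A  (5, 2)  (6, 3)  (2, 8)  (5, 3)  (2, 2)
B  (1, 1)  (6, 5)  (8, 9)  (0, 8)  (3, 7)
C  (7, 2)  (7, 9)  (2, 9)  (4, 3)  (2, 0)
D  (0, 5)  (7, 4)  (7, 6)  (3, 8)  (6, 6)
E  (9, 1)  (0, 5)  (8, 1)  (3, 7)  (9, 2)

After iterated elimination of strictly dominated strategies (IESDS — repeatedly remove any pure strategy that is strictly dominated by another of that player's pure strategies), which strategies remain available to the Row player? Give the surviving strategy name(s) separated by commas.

A, B, C, D, E

Column I is eliminated: IV beats it against every remaining row (A: 3>2, B: 8>1, C: 3>2, D: 8>5, E: 7>1).
The Column player's strategy V is strictly dominated by IV (A: 3>2, B: 8>7, C: 3>0, D: 8>6, E: 7>2) and is removed.
Among the remaining strategies, none is strictly dominated by another pure strategy of the same player, so the elimination stops.
Surviving strategies — the Row player: {A, B, C, D, E}; the Column player: {II, III, IV}.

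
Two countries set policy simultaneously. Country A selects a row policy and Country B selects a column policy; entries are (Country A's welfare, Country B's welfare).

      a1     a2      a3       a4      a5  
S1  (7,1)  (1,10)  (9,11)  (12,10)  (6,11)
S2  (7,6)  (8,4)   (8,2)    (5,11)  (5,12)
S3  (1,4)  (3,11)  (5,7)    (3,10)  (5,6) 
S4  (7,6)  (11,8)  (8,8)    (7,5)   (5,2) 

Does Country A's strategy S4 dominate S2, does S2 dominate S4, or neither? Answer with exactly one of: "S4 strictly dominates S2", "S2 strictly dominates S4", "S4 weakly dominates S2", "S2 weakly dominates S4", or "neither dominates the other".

S4 weakly dominates S2

S4's payoffs vs S2's, by Country B's action — a1: 7=7, a2: 11>8, a3: 8=8, a4: 7>5, a5: 5=5.
S4 is at least as good everywhere and strictly better somewhere (tied only at a1, a3, a5), so S4 weakly but not strictly dominates S2.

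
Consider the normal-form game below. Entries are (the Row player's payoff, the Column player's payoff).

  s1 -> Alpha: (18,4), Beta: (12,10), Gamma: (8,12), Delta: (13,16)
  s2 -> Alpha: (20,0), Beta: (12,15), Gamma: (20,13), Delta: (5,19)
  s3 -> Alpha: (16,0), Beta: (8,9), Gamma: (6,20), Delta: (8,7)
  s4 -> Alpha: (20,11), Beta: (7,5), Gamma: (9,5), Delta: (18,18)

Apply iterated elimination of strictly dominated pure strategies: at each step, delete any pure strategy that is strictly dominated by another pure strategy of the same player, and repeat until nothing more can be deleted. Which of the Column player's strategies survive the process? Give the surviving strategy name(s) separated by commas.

For the Row player, s1 strictly dominates s3 on the remaining columns (Alpha: 18>16, Beta: 12>8, Gamma: 8>6, Delta: 13>8); eliminate s3.
The Column player's strategy Alpha is strictly dominated by Delta (s1: 16>4, s2: 19>0, s4: 18>11) and is removed.
Column Beta is eliminated: Delta beats it against every remaining row (s1: 16>10, s2: 19>15, s4: 18>5).
Row s1 is eliminated: s4 beats it against every remaining column (Gamma: 9>8, Delta: 18>13).
The Column player's strategy Gamma is strictly dominated by Delta (s2: 19>13, s4: 18>5) and is removed.
The Row player's strategy s2 is strictly dominated by s4 (Delta: 18>5) and is removed.
Among the remaining strategies, none is strictly dominated by another pure strategy of the same player, so the elimination stops.
Surviving strategies — the Row player: {s4}; the Column player: {Delta}.

Delta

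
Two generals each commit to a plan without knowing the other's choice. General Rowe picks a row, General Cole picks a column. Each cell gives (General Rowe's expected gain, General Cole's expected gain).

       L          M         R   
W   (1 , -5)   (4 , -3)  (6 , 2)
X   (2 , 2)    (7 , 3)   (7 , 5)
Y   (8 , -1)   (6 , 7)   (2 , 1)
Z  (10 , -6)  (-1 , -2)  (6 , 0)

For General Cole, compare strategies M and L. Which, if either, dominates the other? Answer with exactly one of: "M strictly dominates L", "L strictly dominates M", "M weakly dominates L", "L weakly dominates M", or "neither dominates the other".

Compare M to L across every action of General Rowe: W: -3>-5, X: 3>2, Y: 7>-1, Z: -2>-6.
M gives a strictly higher payoff against every action of General Rowe, so M strictly dominates L.

M strictly dominates L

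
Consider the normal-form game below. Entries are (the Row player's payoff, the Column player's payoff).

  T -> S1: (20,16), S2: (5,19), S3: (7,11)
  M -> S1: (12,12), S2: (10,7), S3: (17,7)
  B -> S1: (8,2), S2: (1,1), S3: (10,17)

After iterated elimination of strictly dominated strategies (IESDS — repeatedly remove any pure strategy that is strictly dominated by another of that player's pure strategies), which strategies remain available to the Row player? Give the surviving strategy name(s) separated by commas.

For the Row player, M strictly dominates B on the remaining columns (S1: 12>8, S2: 10>1, S3: 17>10); eliminate B.
The Column player's strategy S3 is strictly dominated by S1 (T: 16>11, M: 12>7) and is removed.
Among the remaining strategies, none is strictly dominated by another pure strategy of the same player, so the elimination stops.
Surviving strategies — the Row player: {T, M}; the Column player: {S1, S2}.

T, M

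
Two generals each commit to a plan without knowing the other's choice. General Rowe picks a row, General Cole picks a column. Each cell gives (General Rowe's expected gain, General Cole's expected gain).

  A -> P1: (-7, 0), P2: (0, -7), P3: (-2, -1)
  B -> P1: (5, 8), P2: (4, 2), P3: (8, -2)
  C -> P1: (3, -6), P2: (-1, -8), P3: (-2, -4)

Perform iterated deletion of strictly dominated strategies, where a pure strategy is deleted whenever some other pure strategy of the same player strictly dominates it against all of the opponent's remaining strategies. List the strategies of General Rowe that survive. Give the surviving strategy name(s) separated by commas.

B

For General Rowe, B strictly dominates A on the remaining columns (P1: 5>-7, P2: 4>0, P3: 8>-2); eliminate A.
For General Rowe, B strictly dominates C on the remaining columns (P1: 5>3, P2: 4>-1, P3: 8>-2); eliminate C.
General Cole's strategy P2 is strictly dominated by P1 (B: 8>2) and is removed.
For General Cole, P1 strictly dominates P3 on the remaining rows (B: 8>-2); eliminate P3.
Among the remaining strategies, none is strictly dominated by another pure strategy of the same player, so the elimination stops.
Surviving strategies — General Rowe: {B}; General Cole: {P1}.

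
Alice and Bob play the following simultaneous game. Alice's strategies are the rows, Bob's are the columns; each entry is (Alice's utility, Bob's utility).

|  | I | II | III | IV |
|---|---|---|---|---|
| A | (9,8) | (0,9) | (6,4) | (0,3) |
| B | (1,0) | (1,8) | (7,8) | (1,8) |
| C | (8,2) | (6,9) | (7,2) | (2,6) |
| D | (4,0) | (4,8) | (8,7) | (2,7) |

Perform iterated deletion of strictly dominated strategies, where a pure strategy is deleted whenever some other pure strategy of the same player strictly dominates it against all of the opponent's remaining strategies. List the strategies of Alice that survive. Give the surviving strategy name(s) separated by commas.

Row B is eliminated: D beats it against every remaining column (I: 4>1, II: 4>1, III: 8>7, IV: 2>1).
Column I is eliminated: II beats it against every remaining row (A: 9>8, C: 9>2, D: 8>0).
Row A is eliminated: C beats it against every remaining column (II: 6>0, III: 7>6, IV: 2>0).
Column III is eliminated: II beats it against every remaining row (C: 9>2, D: 8>7).
For Bob, II strictly dominates IV on the remaining rows (C: 9>6, D: 8>7); eliminate IV.
For Alice, C strictly dominates D on the remaining columns (II: 6>4); eliminate D.
Among the remaining strategies, none is strictly dominated by another pure strategy of the same player, so the elimination stops.
Surviving strategies — Alice: {C}; Bob: {II}.

C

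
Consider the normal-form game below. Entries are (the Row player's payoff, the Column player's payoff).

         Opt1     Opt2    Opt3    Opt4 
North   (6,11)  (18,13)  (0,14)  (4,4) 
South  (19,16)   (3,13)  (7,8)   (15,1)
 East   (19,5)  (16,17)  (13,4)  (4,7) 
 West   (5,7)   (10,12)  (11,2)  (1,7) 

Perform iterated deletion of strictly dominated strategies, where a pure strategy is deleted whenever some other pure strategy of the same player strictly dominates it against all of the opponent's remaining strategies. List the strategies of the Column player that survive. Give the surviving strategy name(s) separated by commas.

Opt1, Opt2, Opt3

Row West is eliminated: East beats it against every remaining column (Opt1: 19>5, Opt2: 16>10, Opt3: 13>11, Opt4: 4>1).
For the Column player, Opt2 strictly dominates Opt4 on the remaining rows (North: 13>4, South: 13>1, East: 17>7); eliminate Opt4.
Among the remaining strategies, none is strictly dominated by another pure strategy of the same player, so the elimination stops.
Surviving strategies — the Row player: {North, South, East}; the Column player: {Opt1, Opt2, Opt3}.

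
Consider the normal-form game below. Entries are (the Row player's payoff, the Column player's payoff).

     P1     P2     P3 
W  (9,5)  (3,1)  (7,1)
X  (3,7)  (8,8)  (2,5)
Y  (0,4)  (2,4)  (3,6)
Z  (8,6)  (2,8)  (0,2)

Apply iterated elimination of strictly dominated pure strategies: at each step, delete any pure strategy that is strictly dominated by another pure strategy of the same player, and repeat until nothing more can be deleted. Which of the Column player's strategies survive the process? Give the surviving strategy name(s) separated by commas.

For the Row player, W strictly dominates Y on the remaining columns (P1: 9>0, P2: 3>2, P3: 7>3); eliminate Y.
For the Row player, W strictly dominates Z on the remaining columns (P1: 9>8, P2: 3>2, P3: 7>0); eliminate Z.
The Column player's strategy P3 is strictly dominated by P1 (W: 5>1, X: 7>5) and is removed.
Among the remaining strategies, none is strictly dominated by another pure strategy of the same player, so the elimination stops.
Surviving strategies — the Row player: {W, X}; the Column player: {P1, P2}.

P1, P2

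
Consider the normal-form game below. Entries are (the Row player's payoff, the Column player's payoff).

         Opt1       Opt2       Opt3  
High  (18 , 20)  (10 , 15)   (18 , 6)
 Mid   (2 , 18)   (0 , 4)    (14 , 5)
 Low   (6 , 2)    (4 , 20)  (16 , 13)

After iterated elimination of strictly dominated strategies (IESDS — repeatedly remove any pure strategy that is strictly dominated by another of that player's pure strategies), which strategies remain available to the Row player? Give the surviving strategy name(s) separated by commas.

High

For the Row player, High strictly dominates Mid on the remaining columns (Opt1: 18>2, Opt2: 10>0, Opt3: 18>14); eliminate Mid.
Row Low is eliminated: High beats it against every remaining column (Opt1: 18>6, Opt2: 10>4, Opt3: 18>16).
Column Opt2 is eliminated: Opt1 beats it against every remaining row (High: 20>15).
The Column player's strategy Opt3 is strictly dominated by Opt1 (High: 20>6) and is removed.
Among the remaining strategies, none is strictly dominated by another pure strategy of the same player, so the elimination stops.
Surviving strategies — the Row player: {High}; the Column player: {Opt1}.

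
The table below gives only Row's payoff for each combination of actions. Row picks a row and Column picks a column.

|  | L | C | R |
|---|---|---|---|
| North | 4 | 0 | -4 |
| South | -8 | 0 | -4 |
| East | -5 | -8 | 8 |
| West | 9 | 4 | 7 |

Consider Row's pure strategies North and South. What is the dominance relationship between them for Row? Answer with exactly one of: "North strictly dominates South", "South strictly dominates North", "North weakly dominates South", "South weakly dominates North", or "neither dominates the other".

Compare North to South across each choice by Column: L: 4>-8, C: 0=0, R: -4=-4.
North is at least as good everywhere and strictly better somewhere (tied only at C, R), so North weakly but not strictly dominates South.

North weakly dominates South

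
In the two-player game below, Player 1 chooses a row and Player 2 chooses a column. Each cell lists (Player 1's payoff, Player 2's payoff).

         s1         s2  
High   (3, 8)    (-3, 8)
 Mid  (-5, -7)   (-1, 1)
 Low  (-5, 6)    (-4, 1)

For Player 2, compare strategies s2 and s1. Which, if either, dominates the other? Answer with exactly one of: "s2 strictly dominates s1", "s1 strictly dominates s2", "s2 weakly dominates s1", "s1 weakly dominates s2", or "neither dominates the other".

Compare s2 to s1 across each opponent action: High: 8=8, Mid: 1>-7, Low: 1<6.
s2 does better at Mid but worse at Low; neither strategy dominates the other.

neither dominates the other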